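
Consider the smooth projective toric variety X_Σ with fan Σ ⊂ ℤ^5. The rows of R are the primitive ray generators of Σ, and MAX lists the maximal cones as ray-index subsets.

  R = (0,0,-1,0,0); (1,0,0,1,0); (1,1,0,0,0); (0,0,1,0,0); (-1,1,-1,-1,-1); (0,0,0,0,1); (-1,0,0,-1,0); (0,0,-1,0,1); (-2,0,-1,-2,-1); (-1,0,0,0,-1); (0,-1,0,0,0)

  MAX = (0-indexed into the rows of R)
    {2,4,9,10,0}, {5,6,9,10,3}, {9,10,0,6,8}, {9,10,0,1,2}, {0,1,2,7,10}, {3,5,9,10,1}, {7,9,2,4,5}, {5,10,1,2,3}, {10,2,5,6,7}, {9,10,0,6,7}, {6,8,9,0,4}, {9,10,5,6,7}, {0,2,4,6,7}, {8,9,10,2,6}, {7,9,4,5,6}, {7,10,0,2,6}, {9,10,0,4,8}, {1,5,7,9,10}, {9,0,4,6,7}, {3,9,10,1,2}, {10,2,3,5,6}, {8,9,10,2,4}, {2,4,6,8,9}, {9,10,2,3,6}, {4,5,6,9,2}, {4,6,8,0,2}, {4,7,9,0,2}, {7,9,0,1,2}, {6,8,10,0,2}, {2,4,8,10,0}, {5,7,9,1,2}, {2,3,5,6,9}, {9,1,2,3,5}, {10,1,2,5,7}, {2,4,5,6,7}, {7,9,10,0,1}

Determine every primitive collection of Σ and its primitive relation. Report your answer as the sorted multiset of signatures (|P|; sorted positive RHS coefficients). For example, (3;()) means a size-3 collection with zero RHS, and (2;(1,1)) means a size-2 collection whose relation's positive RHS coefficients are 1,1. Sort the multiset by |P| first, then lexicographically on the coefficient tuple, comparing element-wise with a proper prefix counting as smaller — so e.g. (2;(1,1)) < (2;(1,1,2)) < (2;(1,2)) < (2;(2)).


18 collections generate NE(X_Σ); each relation:

  • {0,3}:  v_{0} + v_{3} = 0  so sig = (2;())
  • {1,6}:  v_{1} + v_{6} = 0  so sig = (2;())
  • {0,5}:  v_{0} + v_{5} = v_{7}  so sig = (2;(1))
  • {3,7}:  v_{3} + v_{7} = v_{5}  so sig = (2;(1))
  • {1,8}:  v_{1} + v_{8} = v_{4} + v_{10}  so sig = (2;(1,1))
  • {1,4}:  v_{1} + v_{4} = v_{0} + v_{2} + v_{9}  so sig = (2;(1,1,1))
  • {3,4}:  v_{3} + v_{4} = v_{2} + v_{6} + v_{9}  so sig = (2;(1,1,1))
  • {3,8}:  v_{3} + v_{8} = v_{2} + 2·v_{6} + v_{9} + v_{10}  so sig = (2;(1,1,1,2))
  • {5,8}:  v_{5} + v_{8} = v_{0} + 2·v_{6}  so sig = (2;(1,2))
  • {7,8}:  v_{7} + v_{8} = 2·v_{0} + 2·v_{6}  so sig = (2;(2,2))
  • {4,6,10}:  v_{4} + v_{6} + v_{10} = v_{8}  so sig = (3;(1))
  • {4,5,10}:  v_{4} + v_{5} + v_{10} = v_{0} + v_{6}  so sig = (3;(1,1))
  • {4,7,10}:  v_{4} + v_{7} + v_{10} = 2·v_{0} + v_{6}  so sig = (3;(1,2))
  • {2,5,9,10}:  v_{2} + v_{5} + v_{9} + v_{10} = 0  so sig = (4;())
  • {0,2,6,9}:  v_{0} + v_{2} + v_{6} + v_{9} = v_{4}  so sig = (4;(1))
  • {2,7,9,10}:  v_{2} + v_{7} + v_{9} + v_{10} = v_{0}  so sig = (4;(1))
  • {2,6,7,9}:  v_{2} + v_{6} + v_{7} + v_{9} = v_{4} + v_{5}  so sig = (4;(1,1))
  • {0,2,8,9}:  v_{0} + v_{2} + v_{8} + v_{9} = 2·v_{4} + v_{10}  so sig = (4;(1,2))

Sorted signature multiset PRS(X):
    |P|=2: 10 collections, coeffs (), (), (1), (1), (1,1), (1,1,1), (1,1,1), (1,1,1,2), (1,2), (2,2)
    |P|=3: 3 collections, coeffs (1), (1,1), (1,2)
    |P|=4: 5 collections, coeffs (), (1), (1), (1,1), (1,2)


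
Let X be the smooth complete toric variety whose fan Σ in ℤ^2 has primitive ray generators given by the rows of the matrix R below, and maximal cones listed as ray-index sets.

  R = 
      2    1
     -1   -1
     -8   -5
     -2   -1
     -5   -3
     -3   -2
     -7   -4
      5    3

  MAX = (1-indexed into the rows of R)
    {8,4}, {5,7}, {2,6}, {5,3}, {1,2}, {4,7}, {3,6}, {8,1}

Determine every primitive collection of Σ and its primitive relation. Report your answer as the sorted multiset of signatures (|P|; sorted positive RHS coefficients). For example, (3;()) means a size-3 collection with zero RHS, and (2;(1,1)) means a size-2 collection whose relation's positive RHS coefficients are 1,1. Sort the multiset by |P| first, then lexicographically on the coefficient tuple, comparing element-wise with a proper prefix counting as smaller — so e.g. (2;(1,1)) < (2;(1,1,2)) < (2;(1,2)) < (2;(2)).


20 minimal non-faces of Δ(Σ) (on 8 rays):

  {1,4}:  v_{1} + v_{4} = 0  so sig = (2;())
  {5,8}:  v_{5} + v_{8} = 0  so sig = (2;())
  {1,5}:  v_{1} + v_{5} = v_{6}  so sig = (2;(1))
  {1,6}:  v_{1} + v_{6} = v_{2}  so sig = (2;(1))
  {1,7}:  v_{1} + v_{7} = v_{5}  so sig = (2;(1))
  {2,4}:  v_{2} + v_{4} = v_{6}  so sig = (2;(1))
  {2,7}:  v_{2} + v_{7} = v_{3}  so sig = (2;(1))
  {3,8}:  v_{3} + v_{8} = v_{6}  so sig = (2;(1))
  {4,5}:  v_{4} + v_{5} = v_{7}  so sig = (2;(1))
  {4,6}:  v_{4} + v_{6} = v_{5}  so sig = (2;(1))
  {5,6}:  v_{5} + v_{6} = v_{3}  so sig = (2;(1))
  {6,8}:  v_{6} + v_{8} = v_{1}  so sig = (2;(1))
  {7,8}:  v_{7} + v_{8} = v_{4}  so sig = (2;(1))
  {1,3}:  v_{1} + v_{3} = 2·v_{6}  so sig = (2;(2))
  {2,5}:  v_{2} + v_{5} = 2·v_{6}  so sig = (2;(2))
  {2,8}:  v_{2} + v_{8} = 2·v_{1}  so sig = (2;(2))
  {3,4}:  v_{3} + v_{4} = 2·v_{5}  so sig = (2;(2))
  {6,7}:  v_{6} + v_{7} = 2·v_{5}  so sig = (2;(2))
  {2,3}:  v_{2} + v_{3} = 3·v_{6}  so sig = (2;(3))
  {3,7}:  v_{3} + v_{7} = 3·v_{5}  so sig = (2;(3))

Sorted signature multiset PRS(X):
{ (2;()) ×2,  (2;(1)) ×11,  (2;(2)) ×5,  (2;(3)) ×2 }


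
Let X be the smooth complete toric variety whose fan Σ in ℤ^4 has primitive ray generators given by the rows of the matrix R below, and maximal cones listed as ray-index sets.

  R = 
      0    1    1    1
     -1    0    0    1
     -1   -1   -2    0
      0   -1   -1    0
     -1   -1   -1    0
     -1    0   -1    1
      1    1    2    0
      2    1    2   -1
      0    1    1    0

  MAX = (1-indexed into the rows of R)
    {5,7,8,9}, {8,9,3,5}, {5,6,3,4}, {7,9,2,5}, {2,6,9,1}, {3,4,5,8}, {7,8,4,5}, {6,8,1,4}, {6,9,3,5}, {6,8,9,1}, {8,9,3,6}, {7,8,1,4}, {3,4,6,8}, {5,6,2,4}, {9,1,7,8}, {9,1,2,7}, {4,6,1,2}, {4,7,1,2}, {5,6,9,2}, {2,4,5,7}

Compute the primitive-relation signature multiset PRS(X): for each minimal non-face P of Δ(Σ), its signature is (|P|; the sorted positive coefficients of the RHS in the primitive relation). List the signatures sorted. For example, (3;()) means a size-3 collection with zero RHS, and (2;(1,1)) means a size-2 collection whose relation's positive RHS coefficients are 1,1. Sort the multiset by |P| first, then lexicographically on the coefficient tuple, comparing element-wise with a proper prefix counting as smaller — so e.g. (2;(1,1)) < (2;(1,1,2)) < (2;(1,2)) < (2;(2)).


Minimal non-faces — 8 found among 9 rays, 20 max cones:

  {3,7}:  v_{3} + v_{7} = 0 ; sig = (2;())
  {4,9}:  v_{4} + v_{9} = 0 ; sig = (2;())
  {1,3}:  v_{1} + v_{3} = v_{6} ; sig = (2;(1))
  {1,5}:  v_{1} + v_{5} = v_{2} ; sig = (2;(1))
  {2,8}:  v_{2} + v_{8} = v_{7} ; sig = (2;(1))
  {6,7}:  v_{6} + v_{7} = v_{1} ; sig = (2;(1))
  {2,3}:  v_{2} + v_{3} = v_{5} + v_{6} ; sig = (2;(1,1))
  {5,6,8}:  v_{5} + v_{6} + v_{8} = 0 ; sig = (3;())

Sorted signature multiset PRS(X):
    (2;())
    (2;())
    (2;(1))
    (2;(1))
    (2;(1))
    (2;(1))
    (2;(1,1))
    (3;())


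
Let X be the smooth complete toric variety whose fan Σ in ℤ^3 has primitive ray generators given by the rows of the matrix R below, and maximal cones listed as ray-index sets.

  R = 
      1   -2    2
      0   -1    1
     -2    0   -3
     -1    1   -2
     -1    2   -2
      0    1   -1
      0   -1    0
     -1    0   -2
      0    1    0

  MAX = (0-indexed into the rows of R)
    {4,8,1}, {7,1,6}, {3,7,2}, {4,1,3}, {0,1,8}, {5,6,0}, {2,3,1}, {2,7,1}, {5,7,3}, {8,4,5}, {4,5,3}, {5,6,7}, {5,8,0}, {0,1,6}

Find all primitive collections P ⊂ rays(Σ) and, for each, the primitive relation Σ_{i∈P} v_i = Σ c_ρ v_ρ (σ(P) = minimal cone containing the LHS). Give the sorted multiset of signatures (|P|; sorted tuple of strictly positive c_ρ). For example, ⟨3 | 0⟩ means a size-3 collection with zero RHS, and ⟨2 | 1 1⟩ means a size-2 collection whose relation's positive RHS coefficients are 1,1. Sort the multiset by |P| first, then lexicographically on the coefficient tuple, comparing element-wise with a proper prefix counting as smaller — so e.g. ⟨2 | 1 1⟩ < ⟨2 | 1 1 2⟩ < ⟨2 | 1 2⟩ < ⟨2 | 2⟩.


The 16 primitive collections of Σ (r=9, n=3):

  • {0,4}:  v_{0} + v_{4} = 0  ⟹  sig = ⟨2 | 0⟩
  • {1,5}:  v_{1} + v_{5} = 0  ⟹  sig = ⟨2 | 0⟩
  • {6,8}:  v_{6} + v_{8} = 0  ⟹  sig = ⟨2 | 0⟩
  • {0,3}:  v_{0} + v_{3} = v_{6}  ⟹  sig = ⟨2 | 1⟩
  • {3,6}:  v_{3} + v_{6} = v_{7}  ⟹  sig = ⟨2 | 1⟩
  • {3,8}:  v_{3} + v_{8} = v_{4}  ⟹  sig = ⟨2 | 1⟩
  • {4,6}:  v_{4} + v_{6} = v_{3}  ⟹  sig = ⟨2 | 1⟩
  • {7,8}:  v_{7} + v_{8} = v_{3}  ⟹  sig = ⟨2 | 1⟩
  • {2,5}:  v_{2} + v_{5} = v_{3} + v_{7}  ⟹  sig = ⟨2 | 1 1⟩
  • {0,2}:  v_{0} + v_{2} = v_{1} + v_{6} + v_{7}  ⟹  sig = ⟨2 | 1 1 1⟩
  • {2,6}:  v_{2} + v_{6} = v_{1} + 2·v_{7}  ⟹  sig = ⟨2 | 1 2⟩
  • {2,8}:  v_{2} + v_{8} = v_{1} + 2·v_{3}  ⟹  sig = ⟨2 | 1 2⟩
  • {2,4}:  v_{2} + v_{4} = v_{1} + 3·v_{3}  ⟹  sig = ⟨2 | 1 3⟩
  • {0,7}:  v_{0} + v_{7} = 2·v_{6}  ⟹  sig = ⟨2 | 2⟩
  • {4,7}:  v_{4} + v_{7} = 2·v_{3}  ⟹  sig = ⟨2 | 2⟩
  • {1,3,7}:  v_{1} + v_{3} + v_{7} = v_{2}  ⟹  sig = ⟨3 | 1⟩

Sorted signature multiset PRS(X):
[⟨2 | 0⟩, ⟨2 | 0⟩, ⟨2 | 0⟩, ⟨2 | 1⟩, ⟨2 | 1⟩, ⟨2 | 1⟩, ⟨2 | 1⟩, ⟨2 | 1⟩, ⟨2 | 1 1⟩, ⟨2 | 1 1 1⟩, ⟨2 | 1 2⟩, ⟨2 | 1 2⟩, ⟨2 | 1 3⟩, ⟨2 | 2⟩, ⟨2 | 2⟩, ⟨3 | 1⟩]


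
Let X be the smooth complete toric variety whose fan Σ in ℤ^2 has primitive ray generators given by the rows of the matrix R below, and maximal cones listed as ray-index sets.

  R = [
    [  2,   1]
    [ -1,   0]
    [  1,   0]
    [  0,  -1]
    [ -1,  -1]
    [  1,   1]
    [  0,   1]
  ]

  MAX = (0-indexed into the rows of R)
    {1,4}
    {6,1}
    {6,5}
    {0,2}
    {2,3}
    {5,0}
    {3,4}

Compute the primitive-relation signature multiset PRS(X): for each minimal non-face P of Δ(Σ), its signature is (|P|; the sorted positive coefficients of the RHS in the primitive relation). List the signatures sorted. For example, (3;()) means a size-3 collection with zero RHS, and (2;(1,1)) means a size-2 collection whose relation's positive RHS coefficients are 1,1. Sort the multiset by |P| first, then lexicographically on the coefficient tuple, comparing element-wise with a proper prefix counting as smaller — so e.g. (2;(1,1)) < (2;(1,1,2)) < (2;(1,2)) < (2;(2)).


Minimal non-faces — 14 found among 7 rays, 7 max cones:

  • {1,2}:  v_{1} + v_{2} = 0  so sig = (2;())
  • {3,6}:  v_{3} + v_{6} = 0  so sig = (2;())
  • {4,5}:  v_{4} + v_{5} = 0  so sig = (2;())
  • {0,1}:  v_{0} + v_{1} = v_{5}  so sig = (2;(1))
  • {0,4}:  v_{0} + v_{4} = v_{2}  so sig = (2;(1))
  • {1,3}:  v_{1} + v_{3} = v_{4}  so sig = (2;(1))
  • {1,5}:  v_{1} + v_{5} = v_{6}  so sig = (2;(1))
  • {2,4}:  v_{2} + v_{4} = v_{3}  so sig = (2;(1))
  • {2,5}:  v_{2} + v_{5} = v_{0}  so sig = (2;(1))
  • {2,6}:  v_{2} + v_{6} = v_{5}  so sig = (2;(1))
  • {3,5}:  v_{3} + v_{5} = v_{2}  so sig = (2;(1))
  • {4,6}:  v_{4} + v_{6} = v_{1}  so sig = (2;(1))
  • {0,3}:  v_{0} + v_{3} = 2·v_{2}  so sig = (2;(2))
  • {0,6}:  v_{0} + v_{6} = 2·v_{5}  so sig = (2;(2))

Signatures (|P|; sorted positive RHS coefficients), sorted:
    |P|=2: 14 collections, coeffs (), (), (), (1), (1), (1), (1), (1), (1), (1), (1), (1), (2), (2)


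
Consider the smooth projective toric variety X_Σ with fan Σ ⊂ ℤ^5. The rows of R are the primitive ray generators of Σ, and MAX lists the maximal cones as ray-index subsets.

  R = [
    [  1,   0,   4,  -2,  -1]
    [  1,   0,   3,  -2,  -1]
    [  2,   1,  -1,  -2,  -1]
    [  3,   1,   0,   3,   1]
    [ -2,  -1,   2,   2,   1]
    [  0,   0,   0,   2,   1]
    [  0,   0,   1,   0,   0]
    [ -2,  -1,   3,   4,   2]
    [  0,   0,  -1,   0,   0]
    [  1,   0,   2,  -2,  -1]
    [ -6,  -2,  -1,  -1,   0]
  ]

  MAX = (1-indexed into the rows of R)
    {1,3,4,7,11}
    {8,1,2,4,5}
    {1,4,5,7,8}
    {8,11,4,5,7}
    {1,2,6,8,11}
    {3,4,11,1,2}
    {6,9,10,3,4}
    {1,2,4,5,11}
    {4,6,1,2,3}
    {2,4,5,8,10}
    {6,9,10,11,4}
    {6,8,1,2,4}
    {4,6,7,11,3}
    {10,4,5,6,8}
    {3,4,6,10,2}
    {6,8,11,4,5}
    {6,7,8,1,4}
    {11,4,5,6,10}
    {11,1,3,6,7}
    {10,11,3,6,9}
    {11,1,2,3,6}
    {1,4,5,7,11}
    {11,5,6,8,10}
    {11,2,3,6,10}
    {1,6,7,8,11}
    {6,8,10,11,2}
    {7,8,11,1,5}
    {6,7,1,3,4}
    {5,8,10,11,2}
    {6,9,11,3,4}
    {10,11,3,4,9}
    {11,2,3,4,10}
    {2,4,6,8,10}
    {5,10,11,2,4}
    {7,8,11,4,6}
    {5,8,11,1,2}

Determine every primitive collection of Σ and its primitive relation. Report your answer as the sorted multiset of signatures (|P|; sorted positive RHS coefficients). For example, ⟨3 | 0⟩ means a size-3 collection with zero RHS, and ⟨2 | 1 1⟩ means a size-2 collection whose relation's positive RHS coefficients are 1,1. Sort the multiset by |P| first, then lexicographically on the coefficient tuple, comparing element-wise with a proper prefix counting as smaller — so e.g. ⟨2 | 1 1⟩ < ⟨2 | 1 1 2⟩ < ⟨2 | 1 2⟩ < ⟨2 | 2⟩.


Minimal non-faces — 19 found among 11 rays, 36 max cones:

  {7,9}:  v_{7} + v_{9} = 0  so sig = ⟨2 | 0⟩
  {1,9}:  v_{1} + v_{9} = v_{2}  so sig = ⟨2 | 1⟩
  {2,7}:  v_{2} + v_{7} = v_{1}  so sig = ⟨2 | 1⟩
  {2,9}:  v_{2} + v_{9} = v_{10}  so sig = ⟨2 | 1⟩
  {3,5}:  v_{3} + v_{5} = v_{7}  so sig = ⟨2 | 1⟩
  {7,10}:  v_{7} + v_{10} = v_{2}  so sig = ⟨2 | 1⟩
  {8,9}:  v_{8} + v_{9} = v_{5} + v_{6}  so sig = ⟨2 | 1 1⟩
  {5,9}:  v_{5} + v_{9} = v_{4} + v_{6} + v_{10} + v_{11}  so sig = ⟨2 | 1 1 1 1⟩
  {3,8}:  v_{3} + v_{8} = v_{6} + 2·v_{7}  so sig = ⟨2 | 1 2⟩
  {1,10}:  v_{1} + v_{10} = 2·v_{2}  so sig = ⟨2 | 2⟩
  {5,6,7}:  v_{5} + v_{6} + v_{7} = v_{8}  so sig = ⟨3 | 1⟩
  {1,5,6}:  v_{1} + v_{5} + v_{6} = v_{2} + v_{8}  so sig = ⟨3 | 1 1⟩
  {2,5,6}:  v_{2} + v_{5} + v_{6} = v_{8} + v_{10}  so sig = ⟨3 | 1 1⟩
  {2,4,6,11}:  v_{2} + v_{4} + v_{6} + v_{11} = v_{5}  so sig = ⟨4 | 1⟩
  {1,4,6,11}:  v_{1} + v_{4} + v_{6} + v_{11} = v_{5} + v_{7}  so sig = ⟨4 | 1 1⟩
  {2,4,8,11}:  v_{2} + v_{4} + v_{8} + v_{11} = 2·v_{5} + v_{7}  so sig = ⟨4 | 1 2⟩
  {4,8,10,11}:  v_{4} + v_{8} + v_{10} + v_{11} = 2·v_{5}  so sig = ⟨4 | 2⟩
  {1,4,8,11}:  v_{1} + v_{4} + v_{8} + v_{11} = 2·v_{5} + 2·v_{7}  so sig = ⟨4 | 2 2⟩
  {3,4,6,10,11}:  v_{3} + v_{4} + v_{6} + v_{10} + v_{11} = 0  so sig = ⟨5 | 0⟩

so the primitive-relation signature multiset is
    ⟨2 | 0⟩
    ⟨2 | 1⟩
    ⟨2 | 1⟩
    ⟨2 | 1⟩
    ⟨2 | 1⟩
    ⟨2 | 1⟩
    ⟨2 | 1 1⟩
    ⟨2 | 1 1 1 1⟩
    ⟨2 | 1 2⟩
    ⟨2 | 2⟩
    ⟨3 | 1⟩
    ⟨3 | 1 1⟩
    ⟨3 | 1 1⟩
    ⟨4 | 1⟩
    ⟨4 | 1 1⟩
    ⟨4 | 1 2⟩
    ⟨4 | 2⟩
    ⟨4 | 2 2⟩
    ⟨5 | 0⟩


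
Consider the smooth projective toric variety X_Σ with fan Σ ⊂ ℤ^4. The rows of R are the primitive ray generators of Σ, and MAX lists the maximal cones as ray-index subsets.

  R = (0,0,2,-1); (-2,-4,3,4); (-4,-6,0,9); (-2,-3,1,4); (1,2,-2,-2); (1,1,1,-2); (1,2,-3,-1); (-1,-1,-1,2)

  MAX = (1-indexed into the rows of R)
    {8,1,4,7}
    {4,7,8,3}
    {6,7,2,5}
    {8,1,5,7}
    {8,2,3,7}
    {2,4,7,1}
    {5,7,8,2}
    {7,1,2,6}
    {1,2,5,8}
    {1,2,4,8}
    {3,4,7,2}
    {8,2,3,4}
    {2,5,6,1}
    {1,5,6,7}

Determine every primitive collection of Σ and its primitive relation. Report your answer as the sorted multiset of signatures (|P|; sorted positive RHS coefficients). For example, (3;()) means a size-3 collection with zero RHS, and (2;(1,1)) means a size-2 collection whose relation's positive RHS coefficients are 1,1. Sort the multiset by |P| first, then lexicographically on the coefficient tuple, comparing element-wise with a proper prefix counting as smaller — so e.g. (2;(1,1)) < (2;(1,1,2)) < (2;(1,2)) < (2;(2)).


9 collections generate NE(X_Σ); each relation:

  • {6,8}:  v_{6} + v_{8} = 0  so sig = (2;())
  • {4,5}:  v_{4} + v_{5} = v_{8}  so sig = (2;(1))
  • {3,6}:  v_{3} + v_{6} = v_{2} + v_{4} + v_{7}  so sig = (2;(1,1,1))
  • {4,6}:  v_{4} + v_{6} = v_{1} + v_{2} + v_{7}  so sig = (2;(1,1,1))
  • {3,5}:  v_{3} + v_{5} = v_{2} + v_{7} + 2·v_{8}  so sig = (2;(1,1,2))
  • {1,3}:  v_{1} + v_{3} = 2·v_{4}  so sig = (2;(2))
  • {1,2,5,7}:  v_{1} + v_{2} + v_{5} + v_{7} = 0  so sig = (4;())
  • {1,2,7,8}:  v_{1} + v_{2} + v_{7} + v_{8} = v_{4}  so sig = (4;(1))
  • {2,4,7,8}:  v_{2} + v_{4} + v_{7} + v_{8} = v_{3}  so sig = (4;(1))

Hence PRS(X_Σ) =
    |P|=2: 6 collections, coeffs (), (1), (1,1,1), (1,1,1), (1,1,2), (2)
    |P|=4: 3 collections, coeffs (), (1), (1)


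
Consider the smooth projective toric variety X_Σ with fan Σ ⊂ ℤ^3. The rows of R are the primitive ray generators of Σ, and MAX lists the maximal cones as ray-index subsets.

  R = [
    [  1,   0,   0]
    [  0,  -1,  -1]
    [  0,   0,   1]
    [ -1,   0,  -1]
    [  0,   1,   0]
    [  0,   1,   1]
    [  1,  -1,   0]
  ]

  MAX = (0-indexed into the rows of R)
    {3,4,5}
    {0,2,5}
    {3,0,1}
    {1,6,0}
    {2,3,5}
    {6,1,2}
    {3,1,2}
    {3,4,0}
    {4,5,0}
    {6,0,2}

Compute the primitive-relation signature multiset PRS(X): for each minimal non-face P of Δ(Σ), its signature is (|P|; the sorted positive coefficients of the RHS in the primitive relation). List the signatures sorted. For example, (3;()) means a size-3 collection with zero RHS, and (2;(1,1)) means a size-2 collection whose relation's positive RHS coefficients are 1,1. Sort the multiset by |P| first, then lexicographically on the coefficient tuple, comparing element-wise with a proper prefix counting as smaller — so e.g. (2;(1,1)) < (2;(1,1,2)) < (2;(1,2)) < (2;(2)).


Δ(Σ) — 7 vertices, 9 min non-faces:

  P={1,5}:  v_{1} + v_{5} = 0 ; sig = (2;())
  P={2,4}:  v_{2} + v_{4} = v_{5} ; sig = (2;(1))
  P={3,6}:  v_{3} + v_{6} = v_{1} ; sig = (2;(1))
  P={4,6}:  v_{4} + v_{6} = v_{0} ; sig = (2;(1))
  P={1,4}:  v_{1} + v_{4} = v_{0} + v_{3} ; sig = (2;(1,1))
  P={5,6}:  v_{5} + v_{6} = v_{0} + v_{2} ; sig = (2;(1,1))
  P={0,2,3}:  v_{0} + v_{2} + v_{3} = 0 ; sig = (3;())
  P={0,1,2}:  v_{0} + v_{1} + v_{2} = v_{6} ; sig = (3;(1))
  P={0,3,5}:  v_{0} + v_{3} + v_{5} = v_{4} ; sig = (3;(1))

Hence PRS(X_Σ) =
    (2;())
    (2;(1))
    (2;(1))
    (2;(1))
    (2;(1,1))
    (2;(1,1))
    (3;())
    (3;(1))
    (3;(1))


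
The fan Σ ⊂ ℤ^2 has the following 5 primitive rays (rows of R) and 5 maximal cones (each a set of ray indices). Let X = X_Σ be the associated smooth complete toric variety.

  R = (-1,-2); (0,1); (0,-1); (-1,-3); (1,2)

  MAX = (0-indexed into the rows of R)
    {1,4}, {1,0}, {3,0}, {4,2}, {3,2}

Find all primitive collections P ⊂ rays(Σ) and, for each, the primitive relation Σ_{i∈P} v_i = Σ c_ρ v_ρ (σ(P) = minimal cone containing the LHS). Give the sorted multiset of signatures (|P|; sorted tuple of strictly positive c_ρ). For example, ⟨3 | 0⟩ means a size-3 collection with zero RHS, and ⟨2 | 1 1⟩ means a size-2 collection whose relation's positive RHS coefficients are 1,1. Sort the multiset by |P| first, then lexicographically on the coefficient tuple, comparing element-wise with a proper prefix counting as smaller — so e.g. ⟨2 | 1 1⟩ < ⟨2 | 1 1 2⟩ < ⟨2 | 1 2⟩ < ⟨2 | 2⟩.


5 collections generate NE(X_Σ); each relation:

  • {0,4}:  v_{0} + v_{4} = 0  so sig = ⟨2 | 0⟩
  • {1,2}:  v_{1} + v_{2} = 0  so sig = ⟨2 | 0⟩
  • {0,2}:  v_{0} + v_{2} = v_{3}  so sig = ⟨2 | 1⟩
  • {1,3}:  v_{1} + v_{3} = v_{0}  so sig = ⟨2 | 1⟩
  • {3,4}:  v_{3} + v_{4} = v_{2}  so sig = ⟨2 | 1⟩

Sorted signature multiset PRS(X):
[⟨2 | 0⟩, ⟨2 | 0⟩, ⟨2 | 1⟩, ⟨2 | 1⟩, ⟨2 | 1⟩]


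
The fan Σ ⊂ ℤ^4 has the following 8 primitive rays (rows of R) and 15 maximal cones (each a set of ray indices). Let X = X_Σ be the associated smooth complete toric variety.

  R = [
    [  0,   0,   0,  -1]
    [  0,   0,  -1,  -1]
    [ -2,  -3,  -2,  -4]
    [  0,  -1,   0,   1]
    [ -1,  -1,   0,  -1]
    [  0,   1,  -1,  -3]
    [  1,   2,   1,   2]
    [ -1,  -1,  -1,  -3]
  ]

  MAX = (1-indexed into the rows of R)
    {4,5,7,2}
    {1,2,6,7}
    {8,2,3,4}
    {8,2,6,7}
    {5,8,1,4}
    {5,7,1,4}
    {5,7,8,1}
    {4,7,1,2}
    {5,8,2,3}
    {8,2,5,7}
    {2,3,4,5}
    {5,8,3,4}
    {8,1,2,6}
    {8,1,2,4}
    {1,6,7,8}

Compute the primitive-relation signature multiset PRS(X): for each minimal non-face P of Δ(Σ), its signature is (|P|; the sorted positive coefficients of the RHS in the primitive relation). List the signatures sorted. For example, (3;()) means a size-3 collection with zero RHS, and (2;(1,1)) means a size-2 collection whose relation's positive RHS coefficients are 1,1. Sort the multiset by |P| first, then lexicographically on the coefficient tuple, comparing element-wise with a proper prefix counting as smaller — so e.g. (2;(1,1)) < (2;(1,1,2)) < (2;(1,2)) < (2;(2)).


Primitive collections (9):

  P = {3,7}:  v_{3} + v_{7} = v_{2} + v_{5}  ⟹  sig = (2;(1,1))
  P = {4,6}:  v_{4} + v_{6} = v_{1} + v_{2}  ⟹  sig = (2;(1,1))
  P = {1,3}:  v_{1} + v_{3} = v_{4} + 2·v_{8}  ⟹  sig = (2;(1,2))
  P = {3,6}:  v_{3} + v_{6} = v_{2} + 2·v_{8}  ⟹  sig = (2;(1,2))
  P = {5,6}:  v_{5} + v_{6} = v_{7} + 2·v_{8}  ⟹  sig = (2;(1,2))
  P = {4,7,8}:  v_{4} + v_{7} + v_{8} = 0  ⟹  sig = (3;())
  P = {1,2,5}:  v_{1} + v_{2} + v_{5} = v_{8}  ⟹  sig = (3;(1))
  P = {1,2,7,8}:  v_{1} + v_{2} + v_{7} + v_{8} = v_{6}  ⟹  sig = (4;(1))
  P = {2,4,5,8}:  v_{2} + v_{4} + v_{5} + v_{8} = v_{3}  ⟹  sig = (4;(1))

Sorted signature multiset PRS(X):
    |P|=2: 5 collections, coeffs (1,1), (1,1), (1,2), (1,2), (1,2)
    |P|=3: 2 collections, coeffs (), (1)
    |P|=4: 2 collections, coeffs (1), (1)


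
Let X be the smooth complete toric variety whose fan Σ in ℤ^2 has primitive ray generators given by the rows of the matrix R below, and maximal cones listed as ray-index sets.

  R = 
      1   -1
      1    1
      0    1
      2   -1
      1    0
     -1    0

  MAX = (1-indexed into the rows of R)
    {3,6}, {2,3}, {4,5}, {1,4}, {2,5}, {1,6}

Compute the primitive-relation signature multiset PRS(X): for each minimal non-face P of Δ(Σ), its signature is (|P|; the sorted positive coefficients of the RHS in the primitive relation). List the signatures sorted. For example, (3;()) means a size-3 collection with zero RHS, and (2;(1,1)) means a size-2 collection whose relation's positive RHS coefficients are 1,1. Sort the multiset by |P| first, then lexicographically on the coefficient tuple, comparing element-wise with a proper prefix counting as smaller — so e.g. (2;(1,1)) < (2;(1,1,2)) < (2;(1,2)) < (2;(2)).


Δ(Σ) — 6 vertices, 9 min non-faces:

  {5,6}:  v_{5} + v_{6} = 0 — sig = (2;())
  {1,3}:  v_{1} + v_{3} = v_{5} — sig = (2;(1))
  {1,5}:  v_{1} + v_{5} = v_{4} — sig = (2;(1))
  {2,6}:  v_{2} + v_{6} = v_{3} — sig = (2;(1))
  {3,5}:  v_{3} + v_{5} = v_{2} — sig = (2;(1))
  {4,6}:  v_{4} + v_{6} = v_{1} — sig = (2;(1))
  {1,2}:  v_{1} + v_{2} = 2·v_{5} — sig = (2;(2))
  {3,4}:  v_{3} + v_{4} = 2·v_{5} — sig = (2;(2))
  {2,4}:  v_{2} + v_{4} = 3·v_{5} — sig = (2;(3))

so the primitive-relation signature multiset is
[(2;()), (2;(1)), (2;(1)), (2;(1)), (2;(1)), (2;(1)), (2;(2)), (2;(2)), (2;(3))]


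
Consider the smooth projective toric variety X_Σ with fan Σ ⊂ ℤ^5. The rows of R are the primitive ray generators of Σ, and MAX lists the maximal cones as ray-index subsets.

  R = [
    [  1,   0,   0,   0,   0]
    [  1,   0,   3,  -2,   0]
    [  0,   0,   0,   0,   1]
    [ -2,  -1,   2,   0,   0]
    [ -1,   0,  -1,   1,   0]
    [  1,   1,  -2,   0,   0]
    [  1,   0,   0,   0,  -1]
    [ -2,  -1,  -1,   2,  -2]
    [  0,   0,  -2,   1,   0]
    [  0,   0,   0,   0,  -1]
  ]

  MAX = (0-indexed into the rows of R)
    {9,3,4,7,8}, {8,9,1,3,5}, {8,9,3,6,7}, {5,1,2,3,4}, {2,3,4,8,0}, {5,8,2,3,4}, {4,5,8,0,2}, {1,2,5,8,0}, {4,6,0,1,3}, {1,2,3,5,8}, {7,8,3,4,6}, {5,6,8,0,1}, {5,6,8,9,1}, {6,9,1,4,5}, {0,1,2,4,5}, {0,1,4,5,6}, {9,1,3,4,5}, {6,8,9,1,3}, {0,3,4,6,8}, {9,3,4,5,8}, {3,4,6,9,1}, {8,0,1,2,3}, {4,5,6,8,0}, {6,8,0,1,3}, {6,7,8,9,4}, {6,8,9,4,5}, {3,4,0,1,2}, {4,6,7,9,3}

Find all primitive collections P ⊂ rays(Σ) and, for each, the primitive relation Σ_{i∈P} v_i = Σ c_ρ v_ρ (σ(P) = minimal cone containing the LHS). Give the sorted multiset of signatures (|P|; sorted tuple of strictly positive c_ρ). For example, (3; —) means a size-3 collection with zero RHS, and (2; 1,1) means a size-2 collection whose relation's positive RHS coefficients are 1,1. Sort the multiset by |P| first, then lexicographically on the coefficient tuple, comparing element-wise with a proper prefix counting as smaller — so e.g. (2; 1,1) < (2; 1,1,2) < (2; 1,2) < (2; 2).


|primitive collections| = 11. Relations:

  P = {2,9}:  v_{2} + v_{9} = 0  so sig = (2; —)
  P = {0,9}:  v_{0} + v_{9} = v_{6}  so sig = (2; 1)
  P = {2,6}:  v_{2} + v_{6} = v_{0}  so sig = (2; 1)
  P = {1,7}:  v_{1} + v_{7} = v_{3} + v_{6} + v_{9}  so sig = (2; 1,1,1)
  P = {2,7}:  v_{2} + v_{7} = v_{3} + v_{4} + v_{6} + v_{8}  so sig = (2; 1,1,1,1)
  P = {0,7}:  v_{0} + v_{7} = v_{3} + v_{4} + 2·v_{6} + v_{8}  so sig = (2; 1,1,1,2)
  P = {5,7}:  v_{5} + v_{7} = v_{4} + v_{8} + 2·v_{9}  so sig = (2; 1,1,2)
  P = {0,3,5}:  v_{0} + v_{3} + v_{5} = 0  so sig = (3; —)
  P = {1,4,8}:  v_{1} + v_{4} + v_{8} = 0  so sig = (3; —)
  P = {3,5,6}:  v_{3} + v_{5} + v_{6} = v_{9}  so sig = (3; 1)
  P = {3,4,6,8,9}:  v_{3} + v_{4} + v_{6} + v_{8} + v_{9} = v_{7}  so sig = (5; 1)

so the primitive-relation signature multiset is
    |P|=2: 7 collections, coeffs (), (1), (1), (1,1,1), (1,1,1,1), (1,1,1,2), (1,1,2)
    |P|=3: 3 collections, coeffs (), (), (1)
    |P|=5: 1 collection, coeffs (1)


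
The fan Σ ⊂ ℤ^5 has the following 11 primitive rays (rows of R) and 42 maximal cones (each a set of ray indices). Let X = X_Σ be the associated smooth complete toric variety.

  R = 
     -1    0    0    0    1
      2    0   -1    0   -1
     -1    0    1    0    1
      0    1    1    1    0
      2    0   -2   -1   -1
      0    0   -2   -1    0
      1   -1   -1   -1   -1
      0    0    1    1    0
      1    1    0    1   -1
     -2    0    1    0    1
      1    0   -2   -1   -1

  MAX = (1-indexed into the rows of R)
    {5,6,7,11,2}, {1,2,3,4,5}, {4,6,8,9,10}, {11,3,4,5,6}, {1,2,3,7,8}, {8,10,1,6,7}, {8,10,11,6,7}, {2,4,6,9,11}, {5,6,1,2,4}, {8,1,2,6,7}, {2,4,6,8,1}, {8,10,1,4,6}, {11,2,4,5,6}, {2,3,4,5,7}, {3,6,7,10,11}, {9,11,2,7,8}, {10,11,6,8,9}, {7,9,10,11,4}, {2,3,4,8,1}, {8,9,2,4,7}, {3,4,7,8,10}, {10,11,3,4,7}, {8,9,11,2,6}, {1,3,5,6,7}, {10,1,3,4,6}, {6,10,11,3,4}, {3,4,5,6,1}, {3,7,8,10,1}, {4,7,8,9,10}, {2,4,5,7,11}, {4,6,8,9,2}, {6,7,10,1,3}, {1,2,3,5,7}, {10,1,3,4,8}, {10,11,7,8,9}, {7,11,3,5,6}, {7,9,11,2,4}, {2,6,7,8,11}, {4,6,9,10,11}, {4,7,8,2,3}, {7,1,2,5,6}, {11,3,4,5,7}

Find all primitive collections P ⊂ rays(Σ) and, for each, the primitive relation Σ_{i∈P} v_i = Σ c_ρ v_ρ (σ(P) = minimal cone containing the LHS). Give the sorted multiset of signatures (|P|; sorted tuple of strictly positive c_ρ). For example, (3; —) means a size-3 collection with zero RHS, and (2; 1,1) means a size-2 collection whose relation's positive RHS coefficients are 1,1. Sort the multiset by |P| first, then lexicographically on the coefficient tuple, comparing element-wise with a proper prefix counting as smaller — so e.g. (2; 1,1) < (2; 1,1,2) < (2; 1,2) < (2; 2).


Minimal non-faces — 15 found among 11 rays, 42 max cones:

  P = {2,10}:  v_{2} + v_{10} = 0  so sig = (2; —)
  P = {1,11}:  v_{1} + v_{11} = v_{6}  so sig = (2; 1)
  P = {3,9}:  v_{3} + v_{9} = v_{4}  so sig = (2; 1)
  P = {5,8}:  v_{5} + v_{8} = v_{2}  so sig = (2; 1)
  P = {5,10}:  v_{5} + v_{10} = v_{3} + v_{11}  so sig = (2; 1,1)
  P = {1,9}:  v_{1} + v_{9} = v_{4} + v_{6} + v_{8}  so sig = (2; 1,1,1)
  P = {5,9}:  v_{5} + v_{9} = v_{2} + v_{4} + v_{11}  so sig = (2; 1,1,1)
  P = {1,4,7}:  v_{1} + v_{4} + v_{7} = 0  so sig = (3; —)
  P = {3,8,11}:  v_{3} + v_{8} + v_{11} = 0  so sig = (3; —)
  P = {2,3,11}:  v_{2} + v_{3} + v_{11} = v_{5}  so sig = (3; 1)
  P = {3,6,8}:  v_{3} + v_{6} + v_{8} = v_{1}  so sig = (3; 1)
  P = {4,6,7}:  v_{4} + v_{6} + v_{7} = v_{11}  so sig = (3; 1)
  P = {4,8,11}:  v_{4} + v_{8} + v_{11} = v_{9}  so sig = (3; 1)
  P = {2,3,6}:  v_{2} + v_{3} + v_{6} = v_{1} + v_{5}  so sig = (3; 1,1)
  P = {6,7,9}:  v_{6} + v_{7} + v_{9} = v_{8} + 2·v_{11}  so sig = (3; 1,2)

so the primitive-relation signature multiset is
[(2; —), (2; 1), (2; 1), (2; 1), (2; 1,1), (2; 1,1,1), (2; 1,1,1), (3; —), (3; —), (3; 1), (3; 1), (3; 1), (3; 1), (3; 1,1), (3; 1,2)]


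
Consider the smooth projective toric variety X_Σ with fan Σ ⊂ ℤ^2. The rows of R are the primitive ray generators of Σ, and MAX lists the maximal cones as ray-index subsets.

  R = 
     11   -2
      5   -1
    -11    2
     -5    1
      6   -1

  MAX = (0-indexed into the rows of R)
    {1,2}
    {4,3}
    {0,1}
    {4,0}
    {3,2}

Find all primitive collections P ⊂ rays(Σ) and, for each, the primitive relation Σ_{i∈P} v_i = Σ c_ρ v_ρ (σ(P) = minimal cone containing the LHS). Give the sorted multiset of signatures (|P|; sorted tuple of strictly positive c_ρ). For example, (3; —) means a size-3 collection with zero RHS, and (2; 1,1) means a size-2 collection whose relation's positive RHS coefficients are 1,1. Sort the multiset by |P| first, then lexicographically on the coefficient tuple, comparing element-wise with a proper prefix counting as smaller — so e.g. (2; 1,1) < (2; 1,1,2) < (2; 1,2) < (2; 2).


|primitive collections| = 5. Relations:

  P={0,2}:  v_{0} + v_{2} = 0 — sig = (2; —)
  P={1,3}:  v_{1} + v_{3} = 0 — sig = (2; —)
  P={0,3}:  v_{0} + v_{3} = v_{4} — sig = (2; 1)
  P={1,4}:  v_{1} + v_{4} = v_{0} — sig = (2; 1)
  P={2,4}:  v_{2} + v_{4} = v_{3} — sig = (2; 1)

Hence PRS(X_Σ) =
    |P|=2: 5 collections, coeffs (), (), (1), (1), (1)


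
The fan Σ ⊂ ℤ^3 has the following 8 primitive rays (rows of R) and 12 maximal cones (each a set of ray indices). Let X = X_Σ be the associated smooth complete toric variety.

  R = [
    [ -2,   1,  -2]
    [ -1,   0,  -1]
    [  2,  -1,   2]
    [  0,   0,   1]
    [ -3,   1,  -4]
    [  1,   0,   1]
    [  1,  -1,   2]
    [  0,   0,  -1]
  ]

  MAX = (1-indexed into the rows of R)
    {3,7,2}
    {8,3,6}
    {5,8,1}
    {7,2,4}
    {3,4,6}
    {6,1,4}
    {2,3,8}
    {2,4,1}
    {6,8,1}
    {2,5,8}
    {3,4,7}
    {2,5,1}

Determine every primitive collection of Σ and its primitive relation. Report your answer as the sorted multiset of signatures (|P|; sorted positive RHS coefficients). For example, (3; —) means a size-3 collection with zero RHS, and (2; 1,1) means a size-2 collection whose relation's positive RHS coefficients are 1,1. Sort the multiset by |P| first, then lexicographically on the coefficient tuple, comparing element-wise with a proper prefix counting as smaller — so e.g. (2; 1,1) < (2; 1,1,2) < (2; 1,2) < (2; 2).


Primitive collections (12):

  • {1,3}:  v_{1} + v_{3} = 0  ⇒ sig = (2; —)
  • {2,6}:  v_{2} + v_{6} = 0  ⇒ sig = (2; —)
  • {4,8}:  v_{4} + v_{8} = 0  ⇒ sig = (2; —)
  • {1,7}:  v_{1} + v_{7} = v_{2} + v_{4}  ⇒ sig = (2; 1,1)
  • {3,5}:  v_{3} + v_{5} = v_{2} + v_{8}  ⇒ sig = (2; 1,1)
  • {4,5}:  v_{4} + v_{5} = v_{1} + v_{2}  ⇒ sig = (2; 1,1)
  • {5,6}:  v_{5} + v_{6} = v_{1} + v_{8}  ⇒ sig = (2; 1,1)
  • {6,7}:  v_{6} + v_{7} = v_{3} + v_{4}  ⇒ sig = (2; 1,1)
  • {7,8}:  v_{7} + v_{8} = v_{2} + v_{3}  ⇒ sig = (2; 1,1)
  • {5,7}:  v_{5} + v_{7} = 2·v_{2}  ⇒ sig = (2; 2)
  • {1,2,8}:  v_{1} + v_{2} + v_{8} = v_{5}  ⇒ sig = (3; 1)
  • {2,3,4}:  v_{2} + v_{3} + v_{4} = v_{7}  ⇒ sig = (3; 1)

Hence PRS(X_Σ) =
    (2; —)
    (2; —)
    (2; —)
    (2; 1,1)
    (2; 1,1)
    (2; 1,1)
    (2; 1,1)
    (2; 1,1)
    (2; 1,1)
    (2; 2)
    (3; 1)
    (3; 1)


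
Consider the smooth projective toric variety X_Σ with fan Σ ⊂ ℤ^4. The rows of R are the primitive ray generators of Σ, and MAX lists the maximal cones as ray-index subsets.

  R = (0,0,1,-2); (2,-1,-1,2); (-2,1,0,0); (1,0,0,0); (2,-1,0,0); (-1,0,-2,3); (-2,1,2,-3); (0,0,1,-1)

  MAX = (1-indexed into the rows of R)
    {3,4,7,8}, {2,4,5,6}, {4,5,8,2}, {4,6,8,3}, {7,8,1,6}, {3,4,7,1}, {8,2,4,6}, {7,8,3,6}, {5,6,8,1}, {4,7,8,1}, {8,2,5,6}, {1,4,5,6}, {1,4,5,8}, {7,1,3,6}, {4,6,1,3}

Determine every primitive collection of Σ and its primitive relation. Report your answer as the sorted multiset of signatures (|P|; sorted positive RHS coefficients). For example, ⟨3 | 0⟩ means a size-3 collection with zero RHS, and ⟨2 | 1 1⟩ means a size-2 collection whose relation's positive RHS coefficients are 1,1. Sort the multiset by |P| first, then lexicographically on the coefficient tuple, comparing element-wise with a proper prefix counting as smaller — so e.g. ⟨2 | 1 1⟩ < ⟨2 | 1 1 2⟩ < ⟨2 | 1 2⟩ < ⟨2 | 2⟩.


9 minimal non-faces of Δ(Σ) (on 8 rays):

  {3,5}:  v_{3} + v_{5} = 0 ; sig = ⟨2 | 0⟩
  {1,2}:  v_{1} + v_{2} = v_{5} ; sig = ⟨2 | 1⟩
  {2,7}:  v_{2} + v_{7} = v_{8} ; sig = ⟨2 | 1⟩
  {5,7}:  v_{5} + v_{7} = v_{1} + v_{8} ; sig = ⟨2 | 1 1⟩
  {2,3}:  v_{2} + v_{3} = v_{4} + v_{6} + v_{8} ; sig = ⟨2 | 1 1 1⟩
  {1,3,8}:  v_{1} + v_{3} + v_{8} = v_{7} ; sig = ⟨3 | 1⟩
  {4,6,7}:  v_{4} + v_{6} + v_{7} = v_{3} ; sig = ⟨3 | 1⟩
  {1,4,6,8}:  v_{1} + v_{4} + v_{6} + v_{8} = 0 ; sig = ⟨4 | 0⟩
  {4,5,6,8}:  v_{4} + v_{5} + v_{6} + v_{8} = v_{2} ; sig = ⟨4 | 1⟩

Signatures (|P|; sorted positive RHS coefficients), sorted:
[⟨2 | 0⟩, ⟨2 | 1⟩, ⟨2 | 1⟩, ⟨2 | 1 1⟩, ⟨2 | 1 1 1⟩, ⟨3 | 1⟩, ⟨3 | 1⟩, ⟨4 | 0⟩, ⟨4 | 1⟩]


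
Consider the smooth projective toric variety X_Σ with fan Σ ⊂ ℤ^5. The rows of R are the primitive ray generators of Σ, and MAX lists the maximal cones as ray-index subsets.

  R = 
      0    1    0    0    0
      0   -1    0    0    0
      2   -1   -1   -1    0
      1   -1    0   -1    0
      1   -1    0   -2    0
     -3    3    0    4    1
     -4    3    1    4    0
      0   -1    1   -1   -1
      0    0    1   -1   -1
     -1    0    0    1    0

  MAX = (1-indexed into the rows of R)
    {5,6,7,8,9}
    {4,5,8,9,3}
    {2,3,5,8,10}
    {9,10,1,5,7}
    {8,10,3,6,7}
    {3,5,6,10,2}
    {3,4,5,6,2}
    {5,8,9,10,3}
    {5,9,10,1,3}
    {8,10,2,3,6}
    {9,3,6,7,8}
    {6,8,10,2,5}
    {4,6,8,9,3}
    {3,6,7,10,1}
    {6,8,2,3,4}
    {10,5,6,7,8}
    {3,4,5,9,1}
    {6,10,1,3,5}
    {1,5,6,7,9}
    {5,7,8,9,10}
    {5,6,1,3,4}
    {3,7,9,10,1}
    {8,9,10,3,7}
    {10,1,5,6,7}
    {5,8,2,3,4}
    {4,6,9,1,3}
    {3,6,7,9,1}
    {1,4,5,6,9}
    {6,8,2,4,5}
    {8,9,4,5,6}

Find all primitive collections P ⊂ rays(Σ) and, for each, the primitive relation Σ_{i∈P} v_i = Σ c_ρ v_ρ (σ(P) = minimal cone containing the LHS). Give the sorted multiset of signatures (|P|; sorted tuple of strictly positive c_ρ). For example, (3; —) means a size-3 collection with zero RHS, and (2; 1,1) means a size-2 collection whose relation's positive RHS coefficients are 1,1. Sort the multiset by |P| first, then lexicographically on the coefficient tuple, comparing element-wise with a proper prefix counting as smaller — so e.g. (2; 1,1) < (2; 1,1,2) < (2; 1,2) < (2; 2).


10 minimal non-faces of Δ(Σ) (on 10 rays):

  {1,2}:  v_{1} + v_{2} = 0  ⇒ sig = (2; —)
  {1,8}:  v_{1} + v_{8} = v_{9}  ⇒ sig = (2; 1)
  {2,9}:  v_{2} + v_{9} = v_{8}  ⇒ sig = (2; 1)
  {4,10}:  v_{4} + v_{10} = v_{2}  ⇒ sig = (2; 1)
  {4,7}:  v_{4} + v_{7} = v_{6} + v_{8}  ⇒ sig = (2; 1,1)
  {2,7}:  v_{2} + v_{7} = v_{6} + v_{8} + v_{10}  ⇒ sig = (2; 1,1,1)
  {6,9,10}:  v_{6} + v_{9} + v_{10} = v_{7}  ⇒ sig = (3; 1)
  {3,5,7}:  v_{3} + v_{5} + v_{7} = v_{1} + v_{10}  ⇒ sig = (3; 1,1)
  {3,5,6,8}:  v_{3} + v_{5} + v_{6} + v_{8} = 0  ⇒ sig = (4; —)
  {3,5,6,9}:  v_{3} + v_{5} + v_{6} + v_{9} = v_{1}  ⇒ sig = (4; 1)

Sorted signature multiset PRS(X):
[(2; —), (2; 1), (2; 1), (2; 1), (2; 1,1), (2; 1,1,1), (3; 1), (3; 1,1), (4; —), (4; 1)]


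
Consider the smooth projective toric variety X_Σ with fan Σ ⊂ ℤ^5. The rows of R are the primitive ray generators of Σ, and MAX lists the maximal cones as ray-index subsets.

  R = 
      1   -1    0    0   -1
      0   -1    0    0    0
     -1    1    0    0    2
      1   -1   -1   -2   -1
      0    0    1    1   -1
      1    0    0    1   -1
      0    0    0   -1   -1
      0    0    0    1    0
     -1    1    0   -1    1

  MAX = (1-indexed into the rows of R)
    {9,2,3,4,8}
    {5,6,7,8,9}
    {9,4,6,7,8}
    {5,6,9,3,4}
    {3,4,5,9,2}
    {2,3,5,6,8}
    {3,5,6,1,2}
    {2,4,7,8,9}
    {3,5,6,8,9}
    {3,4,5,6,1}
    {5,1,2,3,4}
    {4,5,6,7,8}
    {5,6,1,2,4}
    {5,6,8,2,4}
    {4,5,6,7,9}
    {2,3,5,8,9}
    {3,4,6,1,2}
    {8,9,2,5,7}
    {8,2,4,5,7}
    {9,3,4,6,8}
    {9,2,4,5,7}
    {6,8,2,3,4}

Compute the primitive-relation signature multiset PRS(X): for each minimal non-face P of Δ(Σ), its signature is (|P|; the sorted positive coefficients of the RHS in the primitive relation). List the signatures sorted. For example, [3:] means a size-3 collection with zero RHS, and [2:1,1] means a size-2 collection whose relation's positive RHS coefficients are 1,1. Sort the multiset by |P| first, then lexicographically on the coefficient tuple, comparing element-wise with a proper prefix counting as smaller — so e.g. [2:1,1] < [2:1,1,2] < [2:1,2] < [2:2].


The 9 primitive collections of Σ (r=9, n=5):

  P={3,7}:  v_{3} + v_{7} = v_{9} — sig = [2:1]
  P={1,7}:  v_{1} + v_{7} = v_{4} + v_{5} — sig = [2:1,1]
  P={1,8}:  v_{1} + v_{8} = v_{2} + v_{6} — sig = [2:1,1]
  P={1,9}:  v_{1} + v_{9} = v_{3} + v_{4} + v_{5} — sig = [2:1,1,1]
  P={2,6,9}:  v_{2} + v_{6} + v_{9} = 0 — sig = [3:]
  P={2,6,7}:  v_{2} + v_{6} + v_{7} = v_{4} + v_{5} + v_{8} — sig = [3:1,1,1]
  P={3,4,5,8}:  v_{3} + v_{4} + v_{5} + v_{8} = 0 — sig = [4:]
  P={4,5,8,9}:  v_{4} + v_{5} + v_{8} + v_{9} = v_{7} — sig = [4:1]
  P={2,3,4,5,6}:  v_{2} + v_{3} + v_{4} + v_{5} + v_{6} = v_{1} — sig = [5:1]

so the primitive-relation signature multiset is
[[2:1], [2:1,1], [2:1,1], [2:1,1,1], [3:], [3:1,1,1], [4:], [4:1], [5:1]]


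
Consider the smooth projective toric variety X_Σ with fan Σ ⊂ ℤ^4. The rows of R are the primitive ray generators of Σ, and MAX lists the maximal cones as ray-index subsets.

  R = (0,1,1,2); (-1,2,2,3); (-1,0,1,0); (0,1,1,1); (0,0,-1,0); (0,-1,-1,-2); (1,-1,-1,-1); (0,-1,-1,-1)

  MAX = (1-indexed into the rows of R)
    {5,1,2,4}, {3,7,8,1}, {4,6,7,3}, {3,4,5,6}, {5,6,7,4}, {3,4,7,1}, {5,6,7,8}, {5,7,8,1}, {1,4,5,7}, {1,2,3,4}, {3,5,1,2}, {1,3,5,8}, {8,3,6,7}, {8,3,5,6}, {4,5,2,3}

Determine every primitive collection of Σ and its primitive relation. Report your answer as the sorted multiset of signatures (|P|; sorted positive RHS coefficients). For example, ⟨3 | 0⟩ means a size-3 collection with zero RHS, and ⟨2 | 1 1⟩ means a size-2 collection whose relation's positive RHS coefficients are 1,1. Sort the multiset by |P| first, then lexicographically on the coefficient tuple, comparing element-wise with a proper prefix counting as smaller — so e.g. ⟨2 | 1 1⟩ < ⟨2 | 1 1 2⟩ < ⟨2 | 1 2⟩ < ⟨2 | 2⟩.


7 minimal non-faces of Δ(Σ) (on 8 rays):

  P = {1,6}:  v_{1} + v_{6} = 0 — sig = ⟨2 | 0⟩
  P = {4,8}:  v_{4} + v_{8} = 0 — sig = ⟨2 | 0⟩
  P = {2,7}:  v_{2} + v_{7} = v_{1} — sig = ⟨2 | 1⟩
  P = {2,6}:  v_{2} + v_{6} = v_{3} + v_{4} + v_{5} — sig = ⟨2 | 1 1 1⟩
  P = {2,8}:  v_{2} + v_{8} = v_{1} + v_{3} + v_{5} — sig = ⟨2 | 1 1 1⟩
  P = {3,5,7}:  v_{3} + v_{5} + v_{7} = v_{8} — sig = ⟨3 | 1⟩
  P = {1,3,4,5}:  v_{1} + v_{3} + v_{4} + v_{5} = v_{2} — sig = ⟨4 | 1⟩

Sorted signature multiset PRS(X):
[⟨2 | 0⟩, ⟨2 | 0⟩, ⟨2 | 1⟩, ⟨2 | 1 1 1⟩, ⟨2 | 1 1 1⟩, ⟨3 | 1⟩, ⟨4 | 1⟩]


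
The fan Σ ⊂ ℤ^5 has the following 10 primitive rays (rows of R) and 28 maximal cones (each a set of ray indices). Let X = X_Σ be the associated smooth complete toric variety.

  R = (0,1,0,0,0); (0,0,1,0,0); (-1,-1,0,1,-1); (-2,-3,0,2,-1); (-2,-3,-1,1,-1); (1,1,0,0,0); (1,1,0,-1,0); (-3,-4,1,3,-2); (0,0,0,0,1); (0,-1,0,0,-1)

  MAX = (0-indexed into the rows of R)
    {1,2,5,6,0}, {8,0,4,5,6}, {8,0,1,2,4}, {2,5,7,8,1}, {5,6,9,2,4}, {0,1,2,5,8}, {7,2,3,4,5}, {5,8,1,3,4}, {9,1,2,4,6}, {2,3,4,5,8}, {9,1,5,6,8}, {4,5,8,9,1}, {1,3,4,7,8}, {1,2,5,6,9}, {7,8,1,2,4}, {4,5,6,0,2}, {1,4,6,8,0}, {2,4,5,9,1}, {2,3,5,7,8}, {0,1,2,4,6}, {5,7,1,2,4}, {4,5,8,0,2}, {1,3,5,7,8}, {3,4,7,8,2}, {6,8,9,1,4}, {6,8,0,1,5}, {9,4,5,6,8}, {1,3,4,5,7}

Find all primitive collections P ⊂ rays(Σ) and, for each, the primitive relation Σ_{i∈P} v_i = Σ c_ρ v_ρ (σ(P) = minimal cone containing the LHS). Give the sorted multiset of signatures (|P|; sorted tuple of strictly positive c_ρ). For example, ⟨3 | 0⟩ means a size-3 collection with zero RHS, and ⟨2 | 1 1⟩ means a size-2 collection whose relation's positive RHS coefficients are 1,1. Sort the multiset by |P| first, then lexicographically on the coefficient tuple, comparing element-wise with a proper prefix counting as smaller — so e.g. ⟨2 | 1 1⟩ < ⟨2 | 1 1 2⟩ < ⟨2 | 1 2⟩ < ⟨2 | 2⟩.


Primitive collections (14):

  P={0,9}:  v_{0} + v_{9} = v_{2} + v_{6} — sig = ⟨2 | 1 1⟩
  P={3,6}:  v_{3} + v_{6} = v_{1} + v_{4} + v_{5} — sig = ⟨2 | 1 1 1⟩
  P={6,7}:  v_{6} + v_{7} = 2·v_{1} + v_{2} + v_{4} + v_{5} — sig = ⟨2 | 1 1 1 2⟩
  P={0,7}:  v_{0} + v_{7} = v_{1} + 3·v_{2} + v_{8} — sig = ⟨2 | 1 1 3⟩
  P={0,3}:  v_{0} + v_{3} = 2·v_{2} + v_{8} — sig = ⟨2 | 1 2⟩
  P={7,9}:  v_{7} + v_{9} = 3·v_{1} + v_{2} + 2·v_{4} + 2·v_{5} — sig = ⟨2 | 1 2 2 3⟩
  P={3,9}:  v_{3} + v_{9} = 2·v_{1} + 2·v_{4} + 2·v_{5} — sig = ⟨2 | 2 2 2⟩
  P={2,6,8}:  v_{2} + v_{6} + v_{8} = 0 — sig = ⟨3 | 0⟩
  P={1,2,3}:  v_{1} + v_{2} + v_{3} = v_{7} — sig = ⟨3 | 1⟩
  P={2,8,9}:  v_{2} + v_{8} + v_{9} = v_{1} + v_{4} + v_{5} — sig = ⟨3 | 1 1 1⟩
  P={0,1,4,5}:  v_{0} + v_{1} + v_{4} + v_{5} = v_{2} — sig = ⟨4 | 1⟩
  P={1,4,5,6}:  v_{1} + v_{4} + v_{5} + v_{6} = v_{9} — sig = ⟨4 | 1⟩
  P={4,5,7,8}:  v_{4} + v_{5} + v_{7} + v_{8} = 2·v_{3} — sig = ⟨4 | 2⟩
  P={1,2,4,5,8}:  v_{1} + v_{2} + v_{4} + v_{5} + v_{8} = v_{3} — sig = ⟨5 | 1⟩

Sorted signature multiset PRS(X):
[⟨2 | 1 1⟩, ⟨2 | 1 1 1⟩, ⟨2 | 1 1 1 2⟩, ⟨2 | 1 1 3⟩, ⟨2 | 1 2⟩, ⟨2 | 1 2 2 3⟩, ⟨2 | 2 2 2⟩, ⟨3 | 0⟩, ⟨3 | 1⟩, ⟨3 | 1 1 1⟩, ⟨4 | 1⟩, ⟨4 | 1⟩, ⟨4 | 2⟩, ⟨5 | 1⟩]
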